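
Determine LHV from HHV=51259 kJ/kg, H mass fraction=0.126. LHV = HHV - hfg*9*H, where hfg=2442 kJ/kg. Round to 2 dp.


LHV = HHV - hfg * 9 * H
Water correction = 2442 * 9 * 0.126 = 2769.228 kJ/kg
LHV = 51259 - 2769.228 = 48489.77 kJ/kg


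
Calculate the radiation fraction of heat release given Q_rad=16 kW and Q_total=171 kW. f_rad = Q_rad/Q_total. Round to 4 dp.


f_rad = Q_rad / Q_total
f_rad = 16 / 171 = 0.0936


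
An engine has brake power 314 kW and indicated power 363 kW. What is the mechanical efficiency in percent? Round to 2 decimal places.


eta_mech = (BP / IP) * 100
Ratio = 314 / 363 = 0.8650
eta_mech = 0.8650 * 100 = 86.50%


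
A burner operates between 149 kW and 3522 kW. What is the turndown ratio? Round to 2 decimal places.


TDR = Q_max / Q_min
TDR = 3522 / 149 = 23.64


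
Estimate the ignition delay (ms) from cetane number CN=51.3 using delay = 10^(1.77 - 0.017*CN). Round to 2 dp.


delay = 10^(1.77 - 0.017*CN)
Exponent = 1.77 - 0.017*51.3 = 0.8979
delay = 10^0.8979 = 7.90 ms


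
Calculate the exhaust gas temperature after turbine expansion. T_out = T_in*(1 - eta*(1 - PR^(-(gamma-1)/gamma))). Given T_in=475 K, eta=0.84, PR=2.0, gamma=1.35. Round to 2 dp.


T_out = T_in * (1 - eta * (1 - PR^(-(gamma-1)/gamma)))
Exponent = -(1.35-1)/1.35 = -0.25925926
PR^exp = 2.0^(-0.25925926) = 0.83551680
Factor = 1 - 0.84*(1 - 0.83551680) = 0.86183411
T_out = 475 * 0.86183411 = 409.37 K


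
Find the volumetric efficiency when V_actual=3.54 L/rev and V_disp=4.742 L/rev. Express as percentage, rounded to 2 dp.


eta_v = (V_actual / V_disp) * 100
Ratio = 3.54 / 4.742 = 0.7465
eta_v = 0.7465 * 100 = 74.65%


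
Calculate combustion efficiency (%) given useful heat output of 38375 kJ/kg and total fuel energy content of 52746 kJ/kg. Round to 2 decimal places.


Efficiency = (Q_useful / Q_fuel) * 100
Efficiency = (38375 / 52746) * 100
Efficiency = 0.7275 * 100 = 72.75%


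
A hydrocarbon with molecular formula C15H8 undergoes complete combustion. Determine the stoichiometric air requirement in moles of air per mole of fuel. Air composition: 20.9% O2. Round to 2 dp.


Balanced combustion: C15H8 + 17 O2 -> 15 CO2 + 4 H2O
O2 needed = C + H/4 = 15 + 8/4 = 17.00 moles
Air moles = O2 / 0.209 = 17.00 / 0.209 = 81.34 moles air


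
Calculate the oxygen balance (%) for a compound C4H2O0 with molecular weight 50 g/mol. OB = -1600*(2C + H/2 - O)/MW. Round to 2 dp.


OB = -1600 * (2C + H/2 - O) / MW
Inner = 2*4 + 2/2 - 0 = 9.00
OB = -1600 * 9.00 / 50 = -288.00%


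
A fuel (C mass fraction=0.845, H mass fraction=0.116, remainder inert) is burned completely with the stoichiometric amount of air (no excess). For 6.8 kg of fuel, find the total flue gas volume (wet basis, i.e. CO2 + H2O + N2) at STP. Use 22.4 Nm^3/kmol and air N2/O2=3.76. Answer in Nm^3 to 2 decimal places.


Per kg fuel: CO2 = (C/12 kmol)*22.4 = (0.845/12)*22.4 = 1.57733 Nm^3
Per kg fuel: H2O = (H/2 kmol)*22.4 = (0.116/2)*22.4 = 1.29920 Nm^3
O2 needed per kg fuel = C/12 + H/4 = 0.845/12 + 0.116/4 = 0.09941667 kmol
Per kg fuel: N2 = O2*3.76*22.4 = 0.09941667*3.76*22.4 = 8.37327 Nm^3
Total per kg = 1.57733 + 1.29920 + 8.37327 = 11.24980 Nm^3
Total = 11.24980 * 6.8 = 76.50 Nm^3


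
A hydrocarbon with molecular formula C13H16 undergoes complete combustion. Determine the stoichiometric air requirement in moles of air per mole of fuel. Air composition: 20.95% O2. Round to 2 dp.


Balanced combustion: C13H16 + 17 O2 -> 13 CO2 + 8 H2O
O2 needed = C + H/4 = 13 + 16/4 = 17.00 moles
Air moles = O2 / 0.2095 = 17.00 / 0.2095 = 81.15 moles air


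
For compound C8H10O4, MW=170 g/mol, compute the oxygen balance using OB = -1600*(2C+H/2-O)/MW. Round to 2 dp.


OB = -1600 * (2C + H/2 - O) / MW
Inner = 2*8 + 10/2 - 4 = 17.00
OB = -1600 * 17.00 / 170 = -160.00%


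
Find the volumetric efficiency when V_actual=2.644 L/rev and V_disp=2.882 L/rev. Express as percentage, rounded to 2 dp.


eta_v = (V_actual / V_disp) * 100
Ratio = 2.644 / 2.882 = 0.9174
eta_v = 0.9174 * 100 = 91.74%


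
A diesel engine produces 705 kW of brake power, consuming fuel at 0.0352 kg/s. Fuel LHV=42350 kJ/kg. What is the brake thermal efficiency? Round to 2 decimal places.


eta_BTE = (BP / (mf * LHV)) * 100
Denominator = 0.0352 * 42350 = 1490.7200 kW
eta_BTE = (705 / 1490.7200) * 100 = 47.29%


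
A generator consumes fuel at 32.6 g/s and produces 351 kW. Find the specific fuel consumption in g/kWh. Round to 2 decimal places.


SFC = (mf / BP) * 3600
Rate = 32.6 / 351 = 0.092877 g/(s*kW)
SFC = 0.092877 * 3600 = 334.36 g/kWh


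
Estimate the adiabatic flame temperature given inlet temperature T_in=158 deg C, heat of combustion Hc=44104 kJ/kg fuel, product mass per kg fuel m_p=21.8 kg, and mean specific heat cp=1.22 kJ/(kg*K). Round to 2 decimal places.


T_ad = T_in + Hc / (m_p * cp)
Denominator = 21.8 * 1.22 = 26.5960
Temperature rise = 44104 / 26.5960 = 1658.29 K
T_ad = 158 + 1658.29 = 1816.29 deg C


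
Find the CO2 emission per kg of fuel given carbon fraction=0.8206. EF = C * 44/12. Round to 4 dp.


EF = C_frac * (M_CO2 / M_C)
EF = 0.8206 * (44/12)
EF = 0.8206 * 3.666667 = 3.0089 kg_CO2/kg_fuel


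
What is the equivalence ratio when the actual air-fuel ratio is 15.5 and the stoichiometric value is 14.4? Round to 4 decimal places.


phi = AFR_stoich / AFR_actual
phi = 14.4 / 15.5 = 0.9290


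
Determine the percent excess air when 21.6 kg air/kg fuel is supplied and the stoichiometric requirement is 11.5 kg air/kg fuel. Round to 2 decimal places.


Excess air = actual - stoichiometric = 21.6 - 11.5 = 10.10 kg/kg fuel
Excess air % = (excess / stoich) * 100 = (10.10 / 11.5) * 100 = 87.83%


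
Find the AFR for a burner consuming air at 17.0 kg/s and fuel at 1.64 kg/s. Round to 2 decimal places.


AFR = m_air / m_fuel
AFR = 17.0 / 1.64 = 10.37


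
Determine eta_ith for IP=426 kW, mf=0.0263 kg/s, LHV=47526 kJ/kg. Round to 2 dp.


eta_ith = (IP / (mf * LHV)) * 100
Denominator = 0.0263 * 47526 = 1249.9338 kW
eta_ith = (426 / 1249.9338) * 100 = 34.08%


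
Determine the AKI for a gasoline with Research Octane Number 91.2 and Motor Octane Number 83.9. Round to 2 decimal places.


AKI = (RON + MON) / 2
AKI = (91.2 + 83.9) / 2
AKI = 175.1 / 2 = 87.55


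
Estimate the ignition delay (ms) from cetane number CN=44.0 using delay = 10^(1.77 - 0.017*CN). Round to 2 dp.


delay = 10^(1.77 - 0.017*CN)
Exponent = 1.77 - 0.017*44.0 = 1.0220
delay = 10^1.0220 = 10.52 ms


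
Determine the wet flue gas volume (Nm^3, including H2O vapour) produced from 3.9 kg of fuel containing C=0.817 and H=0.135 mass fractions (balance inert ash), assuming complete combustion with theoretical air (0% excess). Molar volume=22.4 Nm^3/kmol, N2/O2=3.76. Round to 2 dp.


Per kg fuel: CO2 = (C/12 kmol)*22.4 = (0.817/12)*22.4 = 1.52507 Nm^3
Per kg fuel: H2O = (H/2 kmol)*22.4 = (0.135/2)*22.4 = 1.51200 Nm^3
O2 needed per kg fuel = C/12 + H/4 = 0.817/12 + 0.135/4 = 0.10183333 kmol
Per kg fuel: N2 = O2*3.76*22.4 = 0.10183333*3.76*22.4 = 8.57681 Nm^3
Total per kg = 1.52507 + 1.51200 + 8.57681 = 11.61388 Nm^3
Total = 11.61388 * 3.9 = 45.29 Nm^3


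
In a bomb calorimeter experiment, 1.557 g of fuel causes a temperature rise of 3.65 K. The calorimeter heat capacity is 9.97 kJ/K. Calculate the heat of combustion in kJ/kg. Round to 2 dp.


Hc = C_cal * delta_T / m_fuel
Q_released = 9.97 * 3.65 = 36.3905 kJ
m_fuel = 1.557 g = 1.557/1000 kg = 0.001557 kg
Hc = 36.3905 / 0.001557 = 23372.19 kJ/kg


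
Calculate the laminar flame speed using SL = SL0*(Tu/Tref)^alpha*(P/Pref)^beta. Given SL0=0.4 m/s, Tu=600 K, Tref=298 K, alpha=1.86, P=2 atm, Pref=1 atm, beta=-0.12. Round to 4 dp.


SL = SL0 * (Tu/Tref)^alpha * (P/Pref)^beta
T ratio = 600/298 = 2.01342282
(T ratio)^alpha = 2.01342282^1.86 = 3.675522
(P/Pref)^beta = 2^(-0.12) = 0.920188
SL = 0.4 * 3.675522 * 0.920188 = 1.3529 m/s


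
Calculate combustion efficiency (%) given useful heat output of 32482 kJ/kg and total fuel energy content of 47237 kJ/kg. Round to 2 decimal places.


Efficiency = (Q_useful / Q_fuel) * 100
Efficiency = (32482 / 47237) * 100
Efficiency = 0.6876 * 100 = 68.76%


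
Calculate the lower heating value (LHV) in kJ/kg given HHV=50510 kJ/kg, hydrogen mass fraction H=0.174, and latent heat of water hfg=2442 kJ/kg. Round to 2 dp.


LHV = HHV - hfg * 9 * H
Water correction = 2442 * 9 * 0.174 = 3824.172 kJ/kg
LHV = 50510 - 3824.172 = 46685.83 kJ/kg


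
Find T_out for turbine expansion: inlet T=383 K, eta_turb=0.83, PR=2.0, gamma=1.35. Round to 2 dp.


T_out = T_in * (1 - eta * (1 - PR^(-(gamma-1)/gamma)))
Exponent = -(1.35-1)/1.35 = -0.25925926
PR^exp = 2.0^(-0.25925926) = 0.83551680
Factor = 1 - 0.83*(1 - 0.83551680) = 0.86347894
T_out = 383 * 0.86347894 = 330.71 K


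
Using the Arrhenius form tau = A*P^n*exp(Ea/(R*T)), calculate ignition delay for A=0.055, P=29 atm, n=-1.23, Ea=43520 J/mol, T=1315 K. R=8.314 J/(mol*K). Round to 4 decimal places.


tau = A * P^n * exp(Ea/(R*T))
P^n = 29^(-1.23) = 0.01589463
Ea/(R*T) = 43520/(8.314*1315) = 3.980642
exp(Ea/(R*T)) = 53.551400
tau = 0.055 * 0.01589463 * 53.551400 = 0.0468 ms


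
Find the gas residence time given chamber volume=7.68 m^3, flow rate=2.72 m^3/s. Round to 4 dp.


tau = V / Q_flow
tau = 7.68 / 2.72 = 2.8235 s


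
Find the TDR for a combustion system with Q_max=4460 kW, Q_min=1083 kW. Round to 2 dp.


TDR = Q_max / Q_min
TDR = 4460 / 1083 = 4.12


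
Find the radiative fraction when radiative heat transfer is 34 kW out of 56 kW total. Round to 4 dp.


f_rad = Q_rad / Q_total
f_rad = 34 / 56 = 0.6071


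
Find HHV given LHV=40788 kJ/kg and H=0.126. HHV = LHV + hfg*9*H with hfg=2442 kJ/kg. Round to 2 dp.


HHV = LHV + hfg * 9 * H
Water addition = 2442 * 9 * 0.126 = 2769.228 kJ/kg
HHV = 40788 + 2769.228 = 43557.23 kJ/kg


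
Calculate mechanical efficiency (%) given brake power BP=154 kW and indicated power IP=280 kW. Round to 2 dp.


eta_mech = (BP / IP) * 100
Ratio = 154 / 280 = 0.5500
eta_mech = 0.5500 * 100 = 55.00%


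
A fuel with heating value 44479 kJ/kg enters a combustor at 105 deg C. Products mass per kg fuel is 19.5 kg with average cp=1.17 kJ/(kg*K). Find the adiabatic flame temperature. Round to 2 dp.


T_ad = T_in + Hc / (m_p * cp)
Denominator = 19.5 * 1.17 = 22.8150
Temperature rise = 44479 / 22.8150 = 1949.55 K
T_ad = 105 + 1949.55 = 2054.55 deg C


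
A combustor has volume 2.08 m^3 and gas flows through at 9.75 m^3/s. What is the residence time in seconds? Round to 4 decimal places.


tau = V / Q_flow
tau = 2.08 / 9.75 = 0.2133 s


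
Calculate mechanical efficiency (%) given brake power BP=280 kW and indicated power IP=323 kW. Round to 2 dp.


eta_mech = (BP / IP) * 100
Ratio = 280 / 323 = 0.8669
eta_mech = 0.8669 * 100 = 86.69%


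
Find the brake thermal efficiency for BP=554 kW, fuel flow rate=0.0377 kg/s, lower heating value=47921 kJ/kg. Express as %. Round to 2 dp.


eta_BTE = (BP / (mf * LHV)) * 100
Denominator = 0.0377 * 47921 = 1806.6217 kW
eta_BTE = (554 / 1806.6217) * 100 = 30.66%


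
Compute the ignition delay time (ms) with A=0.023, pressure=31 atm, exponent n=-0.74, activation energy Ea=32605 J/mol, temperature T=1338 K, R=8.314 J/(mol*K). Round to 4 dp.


tau = A * P^n * exp(Ea/(R*T))
P^n = 31^(-0.74) = 0.07877571
Ea/(R*T) = 32605/(8.314*1338) = 2.931015
exp(Ea/(R*T)) = 18.746652
tau = 0.023 * 0.07877571 * 18.746652 = 0.0340 ms


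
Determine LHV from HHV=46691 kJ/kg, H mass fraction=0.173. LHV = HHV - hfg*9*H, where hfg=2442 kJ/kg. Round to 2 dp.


LHV = HHV - hfg * 9 * H
Water correction = 2442 * 9 * 0.173 = 3802.194 kJ/kg
LHV = 46691 - 3802.194 = 42888.81 kJ/kg


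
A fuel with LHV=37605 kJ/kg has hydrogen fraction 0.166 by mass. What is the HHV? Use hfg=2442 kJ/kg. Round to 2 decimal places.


HHV = LHV + hfg * 9 * H
Water addition = 2442 * 9 * 0.166 = 3648.348 kJ/kg
HHV = 37605 + 3648.348 = 41253.35 kJ/kg


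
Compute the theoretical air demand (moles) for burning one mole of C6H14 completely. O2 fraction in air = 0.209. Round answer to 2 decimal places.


Balanced combustion: C6H14 + 9.5 O2 -> 6 CO2 + 7 H2O
O2 needed = C + H/4 = 6 + 14/4 = 9.50 moles
Air moles = O2 / 0.209 = 9.50 / 0.209 = 45.45 moles air


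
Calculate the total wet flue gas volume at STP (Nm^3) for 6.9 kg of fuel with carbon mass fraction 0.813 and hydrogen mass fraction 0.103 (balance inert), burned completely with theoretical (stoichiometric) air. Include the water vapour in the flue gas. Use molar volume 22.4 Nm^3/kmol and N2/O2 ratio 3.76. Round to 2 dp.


Per kg fuel: CO2 = (C/12 kmol)*22.4 = (0.813/12)*22.4 = 1.51760 Nm^3
Per kg fuel: H2O = (H/2 kmol)*22.4 = (0.103/2)*22.4 = 1.15360 Nm^3
O2 needed per kg fuel = C/12 + H/4 = 0.813/12 + 0.103/4 = 0.09350000 kmol
Per kg fuel: N2 = O2*3.76*22.4 = 0.09350000*3.76*22.4 = 7.87494 Nm^3
Total per kg = 1.51760 + 1.15360 + 7.87494 = 10.54614 Nm^3
Total = 10.54614 * 6.9 = 72.77 Nm^3


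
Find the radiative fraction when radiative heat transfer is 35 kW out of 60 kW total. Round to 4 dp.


f_rad = Q_rad / Q_total
f_rad = 35 / 60 = 0.5833


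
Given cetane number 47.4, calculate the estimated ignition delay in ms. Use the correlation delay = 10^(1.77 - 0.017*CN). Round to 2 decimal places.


delay = 10^(1.77 - 0.017*CN)
Exponent = 1.77 - 0.017*47.4 = 0.9642
delay = 10^0.9642 = 9.21 ms


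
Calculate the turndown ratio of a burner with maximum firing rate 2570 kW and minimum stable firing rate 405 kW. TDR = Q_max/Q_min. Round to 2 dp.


TDR = Q_max / Q_min
TDR = 2570 / 405 = 6.35


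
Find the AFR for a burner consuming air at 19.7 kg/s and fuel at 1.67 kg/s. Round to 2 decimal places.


AFR = m_air / m_fuel
AFR = 19.7 / 1.67 = 11.80


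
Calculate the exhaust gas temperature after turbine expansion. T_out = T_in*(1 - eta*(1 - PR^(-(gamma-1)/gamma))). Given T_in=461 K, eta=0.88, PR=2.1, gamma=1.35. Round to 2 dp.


T_out = T_in * (1 - eta * (1 - PR^(-(gamma-1)/gamma)))
Exponent = -(1.35-1)/1.35 = -0.25925926
PR^exp = 2.1^(-0.25925926) = 0.82501466
Factor = 1 - 0.88*(1 - 0.82501466) = 0.84601290
T_out = 461 * 0.84601290 = 390.01 K


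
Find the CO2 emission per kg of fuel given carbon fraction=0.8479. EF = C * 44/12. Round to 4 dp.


EF = C_frac * (M_CO2 / M_C)
EF = 0.8479 * (44/12)
EF = 0.8479 * 3.666667 = 3.1090 kg_CO2/kg_fuel


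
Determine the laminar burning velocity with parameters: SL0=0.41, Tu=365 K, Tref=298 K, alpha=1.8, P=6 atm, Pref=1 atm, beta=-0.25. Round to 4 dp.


SL = SL0 * (Tu/Tref)^alpha * (P/Pref)^beta
T ratio = 365/298 = 1.22483221
(T ratio)^alpha = 1.22483221^1.8 = 1.440582
(P/Pref)^beta = 6^(-0.25) = 0.638943
SL = 0.41 * 1.440582 * 0.638943 = 0.3774 m/s


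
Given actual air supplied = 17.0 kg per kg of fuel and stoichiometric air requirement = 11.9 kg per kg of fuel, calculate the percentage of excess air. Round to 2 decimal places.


Excess air = actual - stoichiometric = 17.0 - 11.9 = 5.10 kg/kg fuel
Excess air % = (excess / stoich) * 100 = (5.10 / 11.9) * 100 = 42.86%


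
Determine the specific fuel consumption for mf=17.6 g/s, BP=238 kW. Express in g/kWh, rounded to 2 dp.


SFC = (mf / BP) * 3600
Rate = 17.6 / 238 = 0.073950 g/(s*kW)
SFC = 0.073950 * 3600 = 266.22 g/kWh


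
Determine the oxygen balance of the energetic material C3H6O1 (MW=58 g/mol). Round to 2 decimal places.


OB = -1600 * (2C + H/2 - O) / MW
Inner = 2*3 + 6/2 - 1 = 8.00
OB = -1600 * 8.00 / 58 = -220.69%


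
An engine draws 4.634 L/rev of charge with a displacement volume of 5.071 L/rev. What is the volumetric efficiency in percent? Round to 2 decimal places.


eta_v = (V_actual / V_disp) * 100
Ratio = 4.634 / 5.071 = 0.9138
eta_v = 0.9138 * 100 = 91.38%


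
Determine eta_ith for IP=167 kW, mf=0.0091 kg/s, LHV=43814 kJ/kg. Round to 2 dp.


eta_ith = (IP / (mf * LHV)) * 100
Denominator = 0.0091 * 43814 = 398.7074 kW
eta_ith = (167 / 398.7074) * 100 = 41.89%


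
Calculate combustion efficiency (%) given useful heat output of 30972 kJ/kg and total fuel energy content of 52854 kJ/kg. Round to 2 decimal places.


Efficiency = (Q_useful / Q_fuel) * 100
Efficiency = (30972 / 52854) * 100
Efficiency = 0.5860 * 100 = 58.60%


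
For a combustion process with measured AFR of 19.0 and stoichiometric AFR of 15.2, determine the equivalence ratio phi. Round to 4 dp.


phi = AFR_stoich / AFR_actual
phi = 15.2 / 19.0 = 0.8000


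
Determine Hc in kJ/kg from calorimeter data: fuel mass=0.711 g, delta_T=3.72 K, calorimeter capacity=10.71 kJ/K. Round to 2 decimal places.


Hc = C_cal * delta_T / m_fuel
Q_released = 10.71 * 3.72 = 39.8412 kJ
m_fuel = 0.711 g = 0.711/1000 kg = 0.000711 kg
Hc = 39.8412 / 0.000711 = 56035.44 kJ/kg


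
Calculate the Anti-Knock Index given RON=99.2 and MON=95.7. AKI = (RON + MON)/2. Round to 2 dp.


AKI = (RON + MON) / 2
AKI = (99.2 + 95.7) / 2
AKI = 194.9 / 2 = 97.45


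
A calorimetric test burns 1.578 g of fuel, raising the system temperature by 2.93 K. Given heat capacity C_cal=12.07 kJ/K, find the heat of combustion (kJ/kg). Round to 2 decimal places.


Hc = C_cal * delta_T / m_fuel
Q_released = 12.07 * 2.93 = 35.3651 kJ
m_fuel = 1.578 g = 1.578/1000 kg = 0.001578 kg
Hc = 35.3651 / 0.001578 = 22411.34 kJ/kg


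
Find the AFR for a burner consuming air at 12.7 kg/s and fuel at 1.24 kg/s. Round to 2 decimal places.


AFR = m_air / m_fuel
AFR = 12.7 / 1.24 = 10.24


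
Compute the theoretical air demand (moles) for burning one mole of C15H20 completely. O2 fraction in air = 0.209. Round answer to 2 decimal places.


Balanced combustion: C15H20 + 20 O2 -> 15 CO2 + 10 H2O
O2 needed = C + H/4 = 15 + 20/4 = 20.00 moles
Air moles = O2 / 0.209 = 20.00 / 0.209 = 95.69 moles air


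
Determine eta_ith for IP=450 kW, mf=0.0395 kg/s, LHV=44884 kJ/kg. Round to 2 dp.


eta_ith = (IP / (mf * LHV)) * 100
Denominator = 0.0395 * 44884 = 1772.9180 kW
eta_ith = (450 / 1772.9180) * 100 = 25.38%


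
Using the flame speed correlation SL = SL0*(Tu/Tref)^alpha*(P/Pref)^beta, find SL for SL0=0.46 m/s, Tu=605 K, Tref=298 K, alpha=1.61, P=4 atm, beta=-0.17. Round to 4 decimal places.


SL = SL0 * (Tu/Tref)^alpha * (P/Pref)^beta
T ratio = 605/298 = 2.03020134
(T ratio)^alpha = 2.03020134^1.61 = 3.127073
(P/Pref)^beta = 4^(-0.17) = 0.790041
SL = 0.46 * 3.127073 * 0.790041 = 1.1364 m/s


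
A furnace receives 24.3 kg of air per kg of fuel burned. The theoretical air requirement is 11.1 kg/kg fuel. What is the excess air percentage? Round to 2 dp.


Excess air = actual - stoichiometric = 24.3 - 11.1 = 13.20 kg/kg fuel
Excess air % = (excess / stoich) * 100 = (13.20 / 11.1) * 100 = 118.92%


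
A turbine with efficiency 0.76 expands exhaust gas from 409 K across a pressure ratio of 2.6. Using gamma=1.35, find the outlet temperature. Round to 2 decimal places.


T_out = T_in * (1 - eta * (1 - PR^(-(gamma-1)/gamma)))
Exponent = -(1.35-1)/1.35 = -0.25925926
PR^exp = 2.6^(-0.25925926) = 0.78057442
Factor = 1 - 0.76*(1 - 0.78057442) = 0.83323656
T_out = 409 * 0.83323656 = 340.79 K


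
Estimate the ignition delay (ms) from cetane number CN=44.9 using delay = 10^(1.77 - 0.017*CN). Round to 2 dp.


delay = 10^(1.77 - 0.017*CN)
Exponent = 1.77 - 0.017*44.9 = 1.0067
delay = 10^1.0067 = 10.16 ms


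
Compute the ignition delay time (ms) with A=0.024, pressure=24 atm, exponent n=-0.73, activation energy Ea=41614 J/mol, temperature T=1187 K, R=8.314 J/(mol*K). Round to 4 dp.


tau = A * P^n * exp(Ea/(R*T))
P^n = 24^(-0.73) = 0.09827562
Ea/(R*T) = 41614/(8.314*1187) = 4.216758
exp(Ea/(R*T)) = 67.813307
tau = 0.024 * 0.09827562 * 67.813307 = 0.1599 ms


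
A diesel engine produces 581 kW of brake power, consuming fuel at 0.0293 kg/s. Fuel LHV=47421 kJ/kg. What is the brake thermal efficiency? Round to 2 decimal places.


eta_BTE = (BP / (mf * LHV)) * 100
Denominator = 0.0293 * 47421 = 1389.4353 kW
eta_BTE = (581 / 1389.4353) * 100 = 41.82%


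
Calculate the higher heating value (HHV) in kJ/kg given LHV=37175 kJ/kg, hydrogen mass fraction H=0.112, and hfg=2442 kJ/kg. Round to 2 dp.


HHV = LHV + hfg * 9 * H
Water addition = 2442 * 9 * 0.112 = 2461.536 kJ/kg
HHV = 37175 + 2461.536 = 39636.54 kJ/kg


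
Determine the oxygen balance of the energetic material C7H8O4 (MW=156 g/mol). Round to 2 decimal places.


OB = -1600 * (2C + H/2 - O) / MW
Inner = 2*7 + 8/2 - 4 = 14.00
OB = -1600 * 14.00 / 156 = -143.59%


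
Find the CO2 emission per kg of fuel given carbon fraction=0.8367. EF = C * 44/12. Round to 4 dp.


EF = C_frac * (M_CO2 / M_C)
EF = 0.8367 * (44/12)
EF = 0.8367 * 3.666667 = 3.0679 kg_CO2/kg_fuel


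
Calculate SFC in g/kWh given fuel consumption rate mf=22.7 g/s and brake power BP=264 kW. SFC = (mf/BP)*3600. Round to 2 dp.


SFC = (mf / BP) * 3600
Rate = 22.7 / 264 = 0.085985 g/(s*kW)
SFC = 0.085985 * 3600 = 309.55 g/kWh


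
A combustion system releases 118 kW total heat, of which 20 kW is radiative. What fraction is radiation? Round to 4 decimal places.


f_rad = Q_rad / Q_total
f_rad = 20 / 118 = 0.1695


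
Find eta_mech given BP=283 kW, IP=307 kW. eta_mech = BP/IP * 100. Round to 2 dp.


eta_mech = (BP / IP) * 100
Ratio = 283 / 307 = 0.9218
eta_mech = 0.9218 * 100 = 92.18%


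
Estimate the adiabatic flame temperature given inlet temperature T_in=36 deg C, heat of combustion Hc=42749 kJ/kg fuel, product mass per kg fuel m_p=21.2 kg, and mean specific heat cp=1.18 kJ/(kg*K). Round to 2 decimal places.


T_ad = T_in + Hc / (m_p * cp)
Denominator = 21.2 * 1.18 = 25.0160
Temperature rise = 42749 / 25.0160 = 1708.87 K
T_ad = 36 + 1708.87 = 1744.87 deg C


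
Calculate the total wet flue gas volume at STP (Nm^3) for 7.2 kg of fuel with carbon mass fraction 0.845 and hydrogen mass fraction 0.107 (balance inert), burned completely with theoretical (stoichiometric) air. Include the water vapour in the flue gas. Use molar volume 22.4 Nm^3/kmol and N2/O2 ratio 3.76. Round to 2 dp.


Per kg fuel: CO2 = (C/12 kmol)*22.4 = (0.845/12)*22.4 = 1.57733 Nm^3
Per kg fuel: H2O = (H/2 kmol)*22.4 = (0.107/2)*22.4 = 1.19840 Nm^3
O2 needed per kg fuel = C/12 + H/4 = 0.845/12 + 0.107/4 = 0.09716667 kmol
Per kg fuel: N2 = O2*3.76*22.4 = 0.09716667*3.76*22.4 = 8.18377 Nm^3
Total per kg = 1.57733 + 1.19840 + 8.18377 = 10.95950 Nm^3
Total = 10.95950 * 7.2 = 78.91 Nm^3


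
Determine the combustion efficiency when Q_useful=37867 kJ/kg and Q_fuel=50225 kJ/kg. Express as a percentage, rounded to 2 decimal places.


Efficiency = (Q_useful / Q_fuel) * 100
Efficiency = (37867 / 50225) * 100
Efficiency = 0.7539 * 100 = 75.39%


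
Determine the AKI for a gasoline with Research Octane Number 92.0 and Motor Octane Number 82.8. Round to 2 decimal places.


AKI = (RON + MON) / 2
AKI = (92.0 + 82.8) / 2
AKI = 174.8 / 2 = 87.40


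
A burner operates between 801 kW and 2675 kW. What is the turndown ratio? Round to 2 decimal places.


TDR = Q_max / Q_min
TDR = 2675 / 801 = 3.34


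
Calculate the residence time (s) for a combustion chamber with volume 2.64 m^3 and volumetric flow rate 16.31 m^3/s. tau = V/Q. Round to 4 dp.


tau = V / Q_flow
tau = 2.64 / 16.31 = 0.1619 s


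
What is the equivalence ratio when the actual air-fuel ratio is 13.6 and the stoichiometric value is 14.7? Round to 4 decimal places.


phi = AFR_stoich / AFR_actual
phi = 14.7 / 13.6 = 1.0809


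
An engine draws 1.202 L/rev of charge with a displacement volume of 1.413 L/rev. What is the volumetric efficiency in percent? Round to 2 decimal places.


eta_v = (V_actual / V_disp) * 100
Ratio = 1.202 / 1.413 = 0.8507
eta_v = 0.8507 * 100 = 85.07%


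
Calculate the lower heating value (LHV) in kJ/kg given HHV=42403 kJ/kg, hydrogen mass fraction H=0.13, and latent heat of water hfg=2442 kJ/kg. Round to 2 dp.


LHV = HHV - hfg * 9 * H
Water correction = 2442 * 9 * 0.13 = 2857.140 kJ/kg
LHV = 42403 - 2857.140 = 39545.86 kJ/kg


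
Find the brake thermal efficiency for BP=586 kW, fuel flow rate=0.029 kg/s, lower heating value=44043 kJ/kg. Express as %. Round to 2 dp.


eta_BTE = (BP / (mf * LHV)) * 100
Denominator = 0.029 * 44043 = 1277.2470 kW
eta_BTE = (586 / 1277.2470) * 100 = 45.88%


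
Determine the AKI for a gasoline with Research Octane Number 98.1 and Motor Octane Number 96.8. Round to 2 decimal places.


AKI = (RON + MON) / 2
AKI = (98.1 + 96.8) / 2
AKI = 194.9 / 2 = 97.45


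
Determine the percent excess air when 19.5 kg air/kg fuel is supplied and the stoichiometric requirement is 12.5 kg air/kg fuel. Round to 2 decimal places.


Excess air = actual - stoichiometric = 19.5 - 12.5 = 7.00 kg/kg fuel
Excess air % = (excess / stoich) * 100 = (7.00 / 12.5) * 100 = 56.00%


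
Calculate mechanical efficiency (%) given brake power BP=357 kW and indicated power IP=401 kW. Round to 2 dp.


eta_mech = (BP / IP) * 100
Ratio = 357 / 401 = 0.8903
eta_mech = 0.8903 * 100 = 89.03%


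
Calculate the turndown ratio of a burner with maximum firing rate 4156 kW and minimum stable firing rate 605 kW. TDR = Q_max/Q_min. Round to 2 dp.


TDR = Q_max / Q_min
TDR = 4156 / 605 = 6.87


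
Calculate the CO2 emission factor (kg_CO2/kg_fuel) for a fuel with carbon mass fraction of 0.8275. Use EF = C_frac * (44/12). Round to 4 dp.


EF = C_frac * (M_CO2 / M_C)
EF = 0.8275 * (44/12)
EF = 0.8275 * 3.666667 = 3.0342 kg_CO2/kg_fuel


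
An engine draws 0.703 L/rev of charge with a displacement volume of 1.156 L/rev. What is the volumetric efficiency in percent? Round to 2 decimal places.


eta_v = (V_actual / V_disp) * 100
Ratio = 0.703 / 1.156 = 0.6081
eta_v = 0.6081 * 100 = 60.81%


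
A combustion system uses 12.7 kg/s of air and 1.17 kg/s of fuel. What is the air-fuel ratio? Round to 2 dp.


AFR = m_air / m_fuel
AFR = 12.7 / 1.17 = 10.85


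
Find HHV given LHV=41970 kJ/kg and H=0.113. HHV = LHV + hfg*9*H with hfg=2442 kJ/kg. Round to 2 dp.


HHV = LHV + hfg * 9 * H
Water addition = 2442 * 9 * 0.113 = 2483.514 kJ/kg
HHV = 41970 + 2483.514 = 44453.51 kJ/kg


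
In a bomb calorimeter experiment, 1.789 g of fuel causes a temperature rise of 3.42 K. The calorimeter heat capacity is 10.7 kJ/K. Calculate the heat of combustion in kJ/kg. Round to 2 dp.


Hc = C_cal * delta_T / m_fuel
Q_released = 10.7 * 3.42 = 36.5940 kJ
m_fuel = 1.789 g = 1.789/1000 kg = 0.001789 kg
Hc = 36.5940 / 0.001789 = 20455.00 kJ/kg


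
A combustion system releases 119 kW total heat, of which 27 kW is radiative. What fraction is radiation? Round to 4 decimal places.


f_rad = Q_rad / Q_total
f_rad = 27 / 119 = 0.2269


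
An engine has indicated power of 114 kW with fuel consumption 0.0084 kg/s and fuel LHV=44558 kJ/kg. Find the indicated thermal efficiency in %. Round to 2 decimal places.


eta_ith = (IP / (mf * LHV)) * 100
Denominator = 0.0084 * 44558 = 374.2872 kW
eta_ith = (114 / 374.2872) * 100 = 30.46%


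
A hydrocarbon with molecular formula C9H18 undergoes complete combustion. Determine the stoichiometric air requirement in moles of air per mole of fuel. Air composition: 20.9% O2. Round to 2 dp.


Balanced combustion: C9H18 + 13.5 O2 -> 9 CO2 + 9 H2O
O2 needed = C + H/4 = 9 + 18/4 = 13.50 moles
Air moles = O2 / 0.209 = 13.50 / 0.209 = 64.59 moles air


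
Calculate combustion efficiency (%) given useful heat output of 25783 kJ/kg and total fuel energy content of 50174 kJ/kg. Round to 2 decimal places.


Efficiency = (Q_useful / Q_fuel) * 100
Efficiency = (25783 / 50174) * 100
Efficiency = 0.5139 * 100 = 51.39%


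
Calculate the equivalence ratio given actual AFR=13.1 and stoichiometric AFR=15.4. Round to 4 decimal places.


phi = AFR_stoich / AFR_actual
phi = 15.4 / 13.1 = 1.1756


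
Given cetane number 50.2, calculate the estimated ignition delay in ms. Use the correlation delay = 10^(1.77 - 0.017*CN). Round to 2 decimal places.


delay = 10^(1.77 - 0.017*CN)
Exponent = 1.77 - 0.017*50.2 = 0.9166
delay = 10^0.9166 = 8.25 ms


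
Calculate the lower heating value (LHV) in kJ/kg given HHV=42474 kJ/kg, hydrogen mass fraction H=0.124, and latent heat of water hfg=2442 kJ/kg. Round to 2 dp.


LHV = HHV - hfg * 9 * H
Water correction = 2442 * 9 * 0.124 = 2725.272 kJ/kg
LHV = 42474 - 2725.272 = 39748.73 kJ/kg


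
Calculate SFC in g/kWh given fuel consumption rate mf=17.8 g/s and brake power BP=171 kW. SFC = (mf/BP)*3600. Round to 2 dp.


SFC = (mf / BP) * 3600
Rate = 17.8 / 171 = 0.104094 g/(s*kW)
SFC = 0.104094 * 3600 = 374.74 g/kWh


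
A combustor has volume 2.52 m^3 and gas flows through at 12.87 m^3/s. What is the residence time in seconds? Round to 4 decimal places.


tau = V / Q_flow
tau = 2.52 / 12.87 = 0.1958 s


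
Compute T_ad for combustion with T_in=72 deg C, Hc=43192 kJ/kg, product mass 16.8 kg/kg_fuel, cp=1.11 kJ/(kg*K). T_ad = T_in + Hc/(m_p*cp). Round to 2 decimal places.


T_ad = T_in + Hc / (m_p * cp)
Denominator = 16.8 * 1.11 = 18.6480
Temperature rise = 43192 / 18.6480 = 2316.17 K
T_ad = 72 + 2316.17 = 2388.17 deg C


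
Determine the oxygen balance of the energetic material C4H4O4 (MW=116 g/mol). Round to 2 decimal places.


OB = -1600 * (2C + H/2 - O) / MW
Inner = 2*4 + 4/2 - 4 = 6.00
OB = -1600 * 6.00 / 116 = -82.76%


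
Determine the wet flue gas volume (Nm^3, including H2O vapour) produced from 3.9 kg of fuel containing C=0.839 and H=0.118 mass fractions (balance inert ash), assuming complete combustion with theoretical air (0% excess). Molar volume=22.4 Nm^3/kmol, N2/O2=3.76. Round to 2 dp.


Per kg fuel: CO2 = (C/12 kmol)*22.4 = (0.839/12)*22.4 = 1.56613 Nm^3
Per kg fuel: H2O = (H/2 kmol)*22.4 = (0.118/2)*22.4 = 1.32160 Nm^3
O2 needed per kg fuel = C/12 + H/4 = 0.839/12 + 0.118/4 = 0.09941667 kmol
Per kg fuel: N2 = O2*3.76*22.4 = 0.09941667*3.76*22.4 = 8.37327 Nm^3
Total per kg = 1.56613 + 1.32160 + 8.37327 = 11.26100 Nm^3
Total = 11.26100 * 3.9 = 43.92 Nm^3


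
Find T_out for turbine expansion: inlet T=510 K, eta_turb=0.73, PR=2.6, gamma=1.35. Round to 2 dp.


T_out = T_in * (1 - eta * (1 - PR^(-(gamma-1)/gamma)))
Exponent = -(1.35-1)/1.35 = -0.25925926
PR^exp = 2.6^(-0.25925926) = 0.78057442
Factor = 1 - 0.73*(1 - 0.78057442) = 0.83981933
T_out = 510 * 0.83981933 = 428.31 K


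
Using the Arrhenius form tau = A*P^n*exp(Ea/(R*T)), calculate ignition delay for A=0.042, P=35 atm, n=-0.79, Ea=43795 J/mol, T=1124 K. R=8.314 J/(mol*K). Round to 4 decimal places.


tau = A * P^n * exp(Ea/(R*T))
P^n = 35^(-0.79) = 0.06028180
Ea/(R*T) = 43795/(8.314*1124) = 4.686495
exp(Ea/(R*T)) = 108.472366
tau = 0.042 * 0.06028180 * 108.472366 = 0.2746 ms


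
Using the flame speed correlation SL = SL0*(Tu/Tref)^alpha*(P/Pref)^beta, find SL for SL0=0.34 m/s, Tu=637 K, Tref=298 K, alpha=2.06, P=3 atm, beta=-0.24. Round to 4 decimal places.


SL = SL0 * (Tu/Tref)^alpha * (P/Pref)^beta
T ratio = 637/298 = 2.13758389
(T ratio)^alpha = 2.13758389^2.06 = 4.782354
(P/Pref)^beta = 3^(-0.24) = 0.768229
SL = 0.34 * 4.782354 * 0.768229 = 1.2491 m/s


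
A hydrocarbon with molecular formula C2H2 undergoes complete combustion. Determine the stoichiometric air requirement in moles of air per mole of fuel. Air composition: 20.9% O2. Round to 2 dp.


Balanced combustion: C2H2 + 2.5 O2 -> 2 CO2 + 1 H2O
O2 needed = C + H/4 = 2 + 2/4 = 2.50 moles
Air moles = O2 / 0.209 = 2.50 / 0.209 = 11.96 moles air


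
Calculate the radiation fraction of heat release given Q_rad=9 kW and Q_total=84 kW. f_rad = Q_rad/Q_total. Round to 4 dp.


f_rad = Q_rad / Q_total
f_rad = 9 / 84 = 0.1071


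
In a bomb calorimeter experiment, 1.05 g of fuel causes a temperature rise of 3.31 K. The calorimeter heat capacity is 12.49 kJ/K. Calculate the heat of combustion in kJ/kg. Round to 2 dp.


Hc = C_cal * delta_T / m_fuel
Q_released = 12.49 * 3.31 = 41.3419 kJ
m_fuel = 1.05 g = 1.05/1000 kg = 0.001050 kg
Hc = 41.3419 / 0.001050 = 39373.24 kJ/kg


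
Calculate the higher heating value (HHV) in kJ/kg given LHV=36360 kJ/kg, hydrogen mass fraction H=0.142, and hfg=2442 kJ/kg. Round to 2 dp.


HHV = LHV + hfg * 9 * H
Water addition = 2442 * 9 * 0.142 = 3120.876 kJ/kg
HHV = 36360 + 3120.876 = 39480.88 kJ/kg


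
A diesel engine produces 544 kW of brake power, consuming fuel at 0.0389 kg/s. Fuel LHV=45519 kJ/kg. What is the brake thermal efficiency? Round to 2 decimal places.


eta_BTE = (BP / (mf * LHV)) * 100
Denominator = 0.0389 * 45519 = 1770.6891 kW
eta_BTE = (544 / 1770.6891) * 100 = 30.72%


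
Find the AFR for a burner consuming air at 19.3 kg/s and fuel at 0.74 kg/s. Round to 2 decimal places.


AFR = m_air / m_fuel
AFR = 19.3 / 0.74 = 26.08


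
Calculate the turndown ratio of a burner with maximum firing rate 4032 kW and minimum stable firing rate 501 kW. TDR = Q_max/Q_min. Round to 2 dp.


TDR = Q_max / Q_min
TDR = 4032 / 501 = 8.05


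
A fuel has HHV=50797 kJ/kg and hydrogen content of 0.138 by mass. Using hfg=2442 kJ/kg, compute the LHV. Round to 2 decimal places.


LHV = HHV - hfg * 9 * H
Water correction = 2442 * 9 * 0.138 = 3032.964 kJ/kg
LHV = 50797 - 3032.964 = 47764.04 kJ/kg


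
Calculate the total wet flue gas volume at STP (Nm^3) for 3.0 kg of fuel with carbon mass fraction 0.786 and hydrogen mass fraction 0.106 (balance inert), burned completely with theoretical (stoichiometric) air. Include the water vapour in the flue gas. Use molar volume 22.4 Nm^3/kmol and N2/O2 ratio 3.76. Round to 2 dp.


Per kg fuel: CO2 = (C/12 kmol)*22.4 = (0.786/12)*22.4 = 1.46720 Nm^3
Per kg fuel: H2O = (H/2 kmol)*22.4 = (0.106/2)*22.4 = 1.18720 Nm^3
O2 needed per kg fuel = C/12 + H/4 = 0.786/12 + 0.106/4 = 0.09200000 kmol
Per kg fuel: N2 = O2*3.76*22.4 = 0.09200000*3.76*22.4 = 7.74861 Nm^3
Total per kg = 1.46720 + 1.18720 + 7.74861 = 10.40301 Nm^3
Total = 10.40301 * 3.0 = 31.21 Nm^3


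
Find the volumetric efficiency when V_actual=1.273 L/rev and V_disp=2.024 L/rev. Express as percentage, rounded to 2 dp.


eta_v = (V_actual / V_disp) * 100
Ratio = 1.273 / 2.024 = 0.6290
eta_v = 0.6290 * 100 = 62.90%


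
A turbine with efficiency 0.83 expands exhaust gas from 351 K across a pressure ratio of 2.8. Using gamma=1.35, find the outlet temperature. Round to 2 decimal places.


T_out = T_in * (1 - eta * (1 - PR^(-(gamma-1)/gamma)))
Exponent = -(1.35-1)/1.35 = -0.25925926
PR^exp = 2.8^(-0.25925926) = 0.76572026
Factor = 1 - 0.83*(1 - 0.76572026) = 0.80554782
T_out = 351 * 0.80554782 = 282.75 K


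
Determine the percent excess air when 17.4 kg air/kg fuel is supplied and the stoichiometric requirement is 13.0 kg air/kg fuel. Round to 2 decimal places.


Excess air = actual - stoichiometric = 17.4 - 13.0 = 4.40 kg/kg fuel
Excess air % = (excess / stoich) * 100 = (4.40 / 13.0) * 100 = 33.85%


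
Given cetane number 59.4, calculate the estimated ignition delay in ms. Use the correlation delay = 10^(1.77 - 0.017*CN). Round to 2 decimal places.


delay = 10^(1.77 - 0.017*CN)
Exponent = 1.77 - 0.017*59.4 = 0.7602
delay = 10^0.7602 = 5.76 ms


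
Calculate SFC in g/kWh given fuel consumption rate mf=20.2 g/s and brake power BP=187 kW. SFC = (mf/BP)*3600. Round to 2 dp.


SFC = (mf / BP) * 3600
Rate = 20.2 / 187 = 0.108021 g/(s*kW)
SFC = 0.108021 * 3600 = 388.88 g/kWh


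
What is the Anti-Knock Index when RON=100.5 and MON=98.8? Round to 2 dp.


AKI = (RON + MON) / 2
AKI = (100.5 + 98.8) / 2
AKI = 199.3 / 2 = 99.65


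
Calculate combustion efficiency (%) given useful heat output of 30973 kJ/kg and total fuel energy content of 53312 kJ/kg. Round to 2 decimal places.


Efficiency = (Q_useful / Q_fuel) * 100
Efficiency = (30973 / 53312) * 100
Efficiency = 0.5810 * 100 = 58.10%


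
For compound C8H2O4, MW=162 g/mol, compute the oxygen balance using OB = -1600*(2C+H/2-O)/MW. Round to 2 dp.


OB = -1600 * (2C + H/2 - O) / MW
Inner = 2*8 + 2/2 - 4 = 13.00
OB = -1600 * 13.00 / 162 = -128.40%


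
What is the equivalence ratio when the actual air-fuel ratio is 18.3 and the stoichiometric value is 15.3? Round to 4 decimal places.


phi = AFR_stoich / AFR_actual
phi = 15.3 / 18.3 = 0.8361


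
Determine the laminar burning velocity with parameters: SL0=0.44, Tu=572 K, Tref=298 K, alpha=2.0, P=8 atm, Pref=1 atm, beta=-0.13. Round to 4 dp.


SL = SL0 * (Tu/Tref)^alpha * (P/Pref)^beta
T ratio = 572/298 = 1.91946309
(T ratio)^alpha = 1.91946309^2.0 = 3.684339
(P/Pref)^beta = 8^(-0.13) = 0.763130
SL = 0.44 * 3.684339 * 0.763130 = 1.2371 m/s


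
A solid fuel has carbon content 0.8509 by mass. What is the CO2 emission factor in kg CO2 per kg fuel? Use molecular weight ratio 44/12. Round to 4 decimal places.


EF = C_frac * (M_CO2 / M_C)
EF = 0.8509 * (44/12)
EF = 0.8509 * 3.666667 = 3.1200 kg_CO2/kg_fuel


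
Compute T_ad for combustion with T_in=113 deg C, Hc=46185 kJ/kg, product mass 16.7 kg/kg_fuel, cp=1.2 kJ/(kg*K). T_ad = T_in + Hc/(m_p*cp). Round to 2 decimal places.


T_ad = T_in + Hc / (m_p * cp)
Denominator = 16.7 * 1.2 = 20.0400
Temperature rise = 46185 / 20.0400 = 2304.64 K
T_ad = 113 + 2304.64 = 2417.64 deg C


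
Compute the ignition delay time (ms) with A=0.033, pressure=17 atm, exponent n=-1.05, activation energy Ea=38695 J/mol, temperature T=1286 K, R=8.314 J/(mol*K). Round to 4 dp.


tau = A * P^n * exp(Ea/(R*T))
P^n = 17^(-1.05) = 0.05105387
Ea/(R*T) = 38695/(8.314*1286) = 3.619127
exp(Ea/(R*T)) = 37.304998
tau = 0.033 * 0.05105387 * 37.304998 = 0.0629 ms


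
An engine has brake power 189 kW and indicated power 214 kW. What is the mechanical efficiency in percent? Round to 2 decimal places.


eta_mech = (BP / IP) * 100
Ratio = 189 / 214 = 0.8832
eta_mech = 0.8832 * 100 = 88.32%


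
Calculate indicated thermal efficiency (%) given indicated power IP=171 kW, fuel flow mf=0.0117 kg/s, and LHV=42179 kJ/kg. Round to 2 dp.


eta_ith = (IP / (mf * LHV)) * 100
Denominator = 0.0117 * 42179 = 493.4943 kW
eta_ith = (171 / 493.4943) * 100 = 34.65%


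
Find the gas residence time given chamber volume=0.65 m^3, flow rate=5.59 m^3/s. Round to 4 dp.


tau = V / Q_flow
tau = 0.65 / 5.59 = 0.1163 s


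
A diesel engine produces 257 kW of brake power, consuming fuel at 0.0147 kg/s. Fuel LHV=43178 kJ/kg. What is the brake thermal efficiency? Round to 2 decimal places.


eta_BTE = (BP / (mf * LHV)) * 100
Denominator = 0.0147 * 43178 = 634.7166 kW
eta_BTE = (257 / 634.7166) * 100 = 40.49%


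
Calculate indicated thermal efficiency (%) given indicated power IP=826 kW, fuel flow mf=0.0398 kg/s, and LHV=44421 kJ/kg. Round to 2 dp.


eta_ith = (IP / (mf * LHV)) * 100
Denominator = 0.0398 * 44421 = 1767.9558 kW
eta_ith = (826 / 1767.9558) * 100 = 46.72%


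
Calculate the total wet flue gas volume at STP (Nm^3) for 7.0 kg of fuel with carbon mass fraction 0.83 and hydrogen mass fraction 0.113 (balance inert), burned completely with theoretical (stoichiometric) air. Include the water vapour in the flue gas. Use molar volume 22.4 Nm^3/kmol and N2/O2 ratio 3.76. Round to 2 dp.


Per kg fuel: CO2 = (C/12 kmol)*22.4 = (0.83/12)*22.4 = 1.54933 Nm^3
Per kg fuel: H2O = (H/2 kmol)*22.4 = (0.113/2)*22.4 = 1.26560 Nm^3
O2 needed per kg fuel = C/12 + H/4 = 0.83/12 + 0.113/4 = 0.09741667 kmol
Per kg fuel: N2 = O2*3.76*22.4 = 0.09741667*3.76*22.4 = 8.20482 Nm^3
Total per kg = 1.54933 + 1.26560 + 8.20482 = 11.01975 Nm^3
Total = 11.01975 * 7.0 = 77.14 Nm^3


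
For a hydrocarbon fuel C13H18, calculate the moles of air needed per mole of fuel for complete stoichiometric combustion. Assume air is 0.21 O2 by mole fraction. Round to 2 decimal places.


Balanced combustion: C13H18 + 17.5 O2 -> 13 CO2 + 9 H2O
O2 needed = C + H/4 = 13 + 18/4 = 17.50 moles
Air moles = O2 / 0.21 = 17.50 / 0.21 = 83.33 moles air


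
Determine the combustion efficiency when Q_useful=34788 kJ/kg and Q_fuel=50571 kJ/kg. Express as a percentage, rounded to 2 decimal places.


Efficiency = (Q_useful / Q_fuel) * 100
Efficiency = (34788 / 50571) * 100
Efficiency = 0.6879 * 100 = 68.79%
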